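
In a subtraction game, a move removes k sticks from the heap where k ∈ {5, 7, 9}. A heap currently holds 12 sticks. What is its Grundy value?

Build the Grundy sequence with g(k) = mex{g(k−s) : s ∈ {5, 7, 9}, s ≤ k}:
g(0) = mex{} = 0
g(1) = mex{} = 0
g(2) = mex{} = 0
g(3) = mex{} = 0
g(4) = mex{} = 0
g(5) = mex{0} = 1
g(6) = mex{0} = 1
g(7) = mex{0} = 1
g(8) = mex{0} = 1
g(9) = mex{0} = 1
g(10) = mex{0,1} = 2
g(11) = mex{0,1} = 2
g(12) = mex{0,1} = 2
So g(12) = 2.

2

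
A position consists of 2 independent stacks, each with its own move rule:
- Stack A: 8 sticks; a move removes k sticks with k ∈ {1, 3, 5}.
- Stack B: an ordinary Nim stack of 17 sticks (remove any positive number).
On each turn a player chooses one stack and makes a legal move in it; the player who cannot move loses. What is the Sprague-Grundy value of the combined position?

17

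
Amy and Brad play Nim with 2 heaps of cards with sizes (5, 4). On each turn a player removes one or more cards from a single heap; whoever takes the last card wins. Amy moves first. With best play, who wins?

Nim-sum: 5 ^ 4 = 1.
The nim-sum is 1 ≠ 0, so this is an N-position: the player to move can win; Amy has a winning move.

Amy wins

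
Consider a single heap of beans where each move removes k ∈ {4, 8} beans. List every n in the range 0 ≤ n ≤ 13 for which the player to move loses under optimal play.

0, 1, 2, 3, 12, 13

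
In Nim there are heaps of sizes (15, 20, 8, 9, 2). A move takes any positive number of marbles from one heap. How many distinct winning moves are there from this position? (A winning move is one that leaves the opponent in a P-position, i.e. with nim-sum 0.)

1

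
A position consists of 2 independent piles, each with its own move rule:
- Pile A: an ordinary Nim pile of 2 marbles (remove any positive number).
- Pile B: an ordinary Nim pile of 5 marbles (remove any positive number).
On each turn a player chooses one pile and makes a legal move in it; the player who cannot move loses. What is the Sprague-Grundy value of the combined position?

7

Pile A is a plain Nim pile of size 2, so its Grundy value is 2.
Pile B is a plain Nim pile of size 5, so its Grundy value is 5.
The value of a disjunctive sum is the nim-sum of the parts.
Combined value = 2 XOR 5 = 7.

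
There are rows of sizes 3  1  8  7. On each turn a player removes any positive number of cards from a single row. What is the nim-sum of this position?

Nim-sum: 3 ⊕ 1 ⊕ 8 ⊕ 7 = 13.

13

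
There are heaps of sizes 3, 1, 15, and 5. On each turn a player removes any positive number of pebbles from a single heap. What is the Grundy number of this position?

8

Nim-sum: 3 ^ 1 ^ 15 ^ 5 = 8.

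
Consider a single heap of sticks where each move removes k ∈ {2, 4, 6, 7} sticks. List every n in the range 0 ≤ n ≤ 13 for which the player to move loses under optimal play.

0, 1, 9, 10

Build the Grundy sequence with g(k) = mex{g(k−s) : s ∈ {2, 4, 6, 7}, s ≤ k}:
g(0) = mex{} = 0
g(1) = mex{} = 0
g(2) = mex{0} = 1
g(3) = mex{0} = 1
g(4) = mex{0,1} = 2
g(5) = mex{0,1} = 2
g(6) = mex{0,1,2} = 3
g(7) = mex{0,1,2} = 3
g(8) = mex{0,1,2,3} = 4
g(9) = mex{1,2,3} = 0
g(10) = mex{1,2,3,4} = 0
g(11) = mex{0,2,3} = 1
g(12) = mex{0,2,3,4} = 1
g(13) = mex{0,1,3} = 2
The P-positions (g = 0) in 0..13 are 0, 1, 9, 10.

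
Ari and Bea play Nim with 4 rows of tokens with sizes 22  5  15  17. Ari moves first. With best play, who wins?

Ari wins

Nim-sum: 22 ^ 5 ^ 15 ^ 17 = 13.
The nim-sum is 13 ≠ 0, so this is an N-position: the player to move can win; Ari has a winning move.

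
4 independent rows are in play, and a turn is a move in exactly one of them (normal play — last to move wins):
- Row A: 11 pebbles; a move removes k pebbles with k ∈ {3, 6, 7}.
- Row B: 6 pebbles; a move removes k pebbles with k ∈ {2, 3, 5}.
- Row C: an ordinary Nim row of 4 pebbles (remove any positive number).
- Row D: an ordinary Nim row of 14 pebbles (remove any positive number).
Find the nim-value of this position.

Grundy values for row A (subtraction set {3, 6, 7}):
k:     0  1  2  3  4  5  6  7  8  9 10 11
g(k):  0  0  0  1  1  1  2  2  2  3  0  0
So g(11) = 0.
For row B, compute g(0), g(1), … with moves {2, 3, 5}:
k:     0  1  2  3  4  5  6
g(k):  0  0  1  1  2  2  3
So g(6) = 3.
Row C is a plain Nim row of size 4, so its Grundy value is 4.
Row D is a plain Nim row of size 14, so its Grundy value is 14.
The value of a disjunctive sum is the nim-sum of the parts.
Combined value = 0 XOR 3 XOR 4 XOR 14 = 9.

9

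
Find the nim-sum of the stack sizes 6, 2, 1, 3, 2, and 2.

6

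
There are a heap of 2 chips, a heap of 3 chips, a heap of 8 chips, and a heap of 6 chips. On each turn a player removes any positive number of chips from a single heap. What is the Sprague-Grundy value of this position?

15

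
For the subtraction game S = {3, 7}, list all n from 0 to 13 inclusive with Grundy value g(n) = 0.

0, 1, 2, 6, 10, 11, 12

Grundy values for subtraction set {3, 7}:
k:     0  1  2  3  4  5  6  7  8  9 10 11 12 13
g(k):  0  0  0  1  1  1  0  2  2  1  0  0  0  1
The P-positions (g = 0) in 0..13 are 0, 1, 2, 6, 10, 11, 12.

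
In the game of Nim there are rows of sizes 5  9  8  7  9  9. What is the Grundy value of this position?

Nim-sum: 5 ⊕ 9 ⊕ 8 ⊕ 7 ⊕ 9 ⊕ 9 = 3.

3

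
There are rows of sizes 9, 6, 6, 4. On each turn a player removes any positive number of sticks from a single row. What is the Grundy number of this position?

13

Compute the nim-sum pairwise:
9 ^ 6 = 15
15 ^ 6 = 9
9 ^ 4 = 13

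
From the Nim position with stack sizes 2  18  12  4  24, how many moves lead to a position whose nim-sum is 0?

Compute the nim-sum pairwise:
2 ⊕ 18 = 16
16 ⊕ 12 = 28
28 ⊕ 4 = 24
24 ⊕ 24 = 0
The nim-sum is already 0, so every move leaves a nonzero nim-sum — there are no winning moves.

0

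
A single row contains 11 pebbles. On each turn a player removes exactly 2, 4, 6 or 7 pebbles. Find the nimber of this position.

1

Build the Grundy sequence with g(k) = mex{g(k−s) : s ∈ {2, 4, 6, 7}, s ≤ k}:
k:     0  1  2  3  4  5  6  7  8  9 10 11
g(k):  0  0  1  1  2  2  3  3  4  0  0  1
So g(11) = 1.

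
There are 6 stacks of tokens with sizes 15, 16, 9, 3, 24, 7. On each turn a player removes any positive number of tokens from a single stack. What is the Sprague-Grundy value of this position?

Nim-sum: 15 ⊕ 16 ⊕ 9 ⊕ 3 ⊕ 24 ⊕ 7 = 10.

10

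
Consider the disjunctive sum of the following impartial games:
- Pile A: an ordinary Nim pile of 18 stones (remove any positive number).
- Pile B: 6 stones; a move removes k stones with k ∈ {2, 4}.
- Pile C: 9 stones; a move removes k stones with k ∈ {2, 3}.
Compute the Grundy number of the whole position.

16

Pile A is a plain Nim pile of size 18, so its Grundy value is 18.
For pile B, compute g(0), g(1), … with moves {2, 4}:
k:     0  1  2  3  4  5  6
g(k):  0  0  1  1  2  2  0
So g(6) = 0.
For pile C, compute g(0), g(1), … with moves {2, 3}:
g(0) = mex{} = 0
g(1) = mex{} = 0
g(2) = mex{0} = 1
g(3) = mex{0} = 1
g(4) = mex{0,1} = 2
g(5) = mex{1} = 0
g(6) = mex{1,2} = 0
g(7) = mex{0,2} = 1
g(8) = mex{0} = 1
g(9) = mex{0,1} = 2
So g(9) = 2.
By the Sprague-Grundy theorem, the Grundy value of a sum of independent games is the XOR of the component values.
Combined value = 18 ⊕ 0 ⊕ 2 = 16.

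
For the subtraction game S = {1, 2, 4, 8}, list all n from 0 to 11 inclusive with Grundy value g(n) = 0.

Compute g(0), g(1), … for moves {1, 2, 4, 8}:
g(0) = mex{} = 0
g(1) = mex{0} = 1
g(2) = mex{0,1} = 2
g(3) = mex{1,2} = 0
g(4) = mex{0,2} = 1
g(5) = mex{0,1} = 2
g(6) = mex{1,2} = 0
g(7) = mex{0,2} = 1
g(8) = mex{0,1} = 2
g(9) = mex{1,2} = 0
g(10) = mex{0,2} = 1
g(11) = mex{0,1} = 2
The P-positions (g = 0) in 0..11 are 0, 3, 6, 9.

0, 3, 6, 9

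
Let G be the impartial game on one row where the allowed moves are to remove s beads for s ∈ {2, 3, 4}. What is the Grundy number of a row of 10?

Grundy values for subtraction set {2, 3, 4}:
g(0) = mex{} = 0
g(1) = mex{} = 0
g(2) = mex{0} = 1
g(3) = mex{0} = 1
g(4) = mex{0,1} = 2
g(5) = mex{0,1} = 2
g(6) = mex{1,2} = 0
g(7) = mex{1,2} = 0
g(8) = mex{0,2} = 1
g(9) = mex{0,2} = 1
g(10) = mex{0,1} = 2
So g(10) = 2.

2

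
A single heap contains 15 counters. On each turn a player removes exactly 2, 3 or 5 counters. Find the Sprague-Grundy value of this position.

Compute g(0), g(1), … for moves {2, 3, 5}:
k:     0  1  2  3  4  5  6  7  8  9 10 11 12 13 14 15
g(k):  0  0  1  1  2  2  3  0  0  1  1  2  2  3  0  0
So g(15) = 0.

0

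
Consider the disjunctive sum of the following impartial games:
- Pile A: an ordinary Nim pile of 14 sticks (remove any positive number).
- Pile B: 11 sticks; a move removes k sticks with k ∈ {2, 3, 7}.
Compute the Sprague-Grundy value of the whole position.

Pile A is a plain Nim pile of size 14, so its Grundy value is 14.
For pile B, compute g(0), g(1), … with moves {2, 3, 7}:
g(0) = mex{} = 0
g(1) = mex{} = 0
g(2) = mex{0} = 1
g(3) = mex{0} = 1
g(4) = mex{0,1} = 2
g(5) = mex{1} = 0
g(6) = mex{1,2} = 0
g(7) = mex{0,2} = 1
g(8) = mex{0} = 1
g(9) = mex{0,1} = 2
g(10) = mex{1} = 0
g(11) = mex{1,2} = 0
So g(11) = 0.
By the Sprague-Grundy theorem, the Grundy value of a sum of independent games is the XOR of the component values.
Combined value = 14 ⊕ 0 = 14.

14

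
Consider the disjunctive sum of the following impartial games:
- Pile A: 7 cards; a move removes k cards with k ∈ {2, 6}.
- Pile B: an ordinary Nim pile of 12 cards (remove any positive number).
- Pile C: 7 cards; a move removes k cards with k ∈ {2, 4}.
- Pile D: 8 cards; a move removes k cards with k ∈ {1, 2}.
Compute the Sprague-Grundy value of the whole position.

15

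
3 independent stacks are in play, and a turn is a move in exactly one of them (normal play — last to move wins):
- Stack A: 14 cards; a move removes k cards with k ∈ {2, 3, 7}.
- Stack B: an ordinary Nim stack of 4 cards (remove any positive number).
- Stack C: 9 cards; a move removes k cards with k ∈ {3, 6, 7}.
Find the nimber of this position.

5

For stack A, compute g(0), g(1), … with moves {2, 3, 7}:
g(0) = mex{} = 0
g(1) = mex{} = 0
g(2) = mex{0} = 1
g(3) = mex{0} = 1
g(4) = mex{0,1} = 2
g(5) = mex{1} = 0
g(6) = mex{1,2} = 0
g(7) = mex{0,2} = 1
g(8) = mex{0} = 1
g(9) = mex{0,1} = 2
g(10) = mex{1} = 0
g(11) = mex{1,2} = 0
g(12) = mex{0,2} = 1
g(13) = mex{0} = 1
g(14) = mex{0,1} = 2
So g(14) = 2.
Stack B is a plain Nim stack of size 4, so its Grundy value is 4.
Build the Grundy sequence for stack C with g(k) = mex{g(k−s) : s ∈ {3, 6, 7}, s ≤ k}:
k:     0  1  2  3  4  5  6  7  8  9
g(k):  0  0  0  1  1  1  2  2  2  3
So g(9) = 3.
By the Sprague-Grundy theorem, the Grundy value of a sum of independent games is the XOR of the component values.
Combined value = 2 XOR 4 XOR 3 = 5.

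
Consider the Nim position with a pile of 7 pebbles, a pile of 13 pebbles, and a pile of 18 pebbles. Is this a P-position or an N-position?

N-position

Nim-sum: 7 ⊕ 13 ⊕ 18 = 24.
The nim-sum is 24 ≠ 0, so this is an N-position: the player to move can win.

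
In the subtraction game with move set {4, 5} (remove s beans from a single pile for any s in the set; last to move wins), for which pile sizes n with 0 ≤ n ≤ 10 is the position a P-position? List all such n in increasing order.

0, 1, 2, 3, 9, 10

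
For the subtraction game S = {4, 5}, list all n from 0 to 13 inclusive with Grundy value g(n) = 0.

Grundy values for subtraction set {4, 5}:
g(0) = mex{} = 0
g(1) = mex{} = 0
g(2) = mex{} = 0
g(3) = mex{} = 0
g(4) = mex{0} = 1
g(5) = mex{0} = 1
g(6) = mex{0} = 1
g(7) = mex{0} = 1
g(8) = mex{0,1} = 2
g(9) = mex{1} = 0
g(10) = mex{1} = 0
g(11) = mex{1} = 0
g(12) = mex{1,2} = 0
g(13) = mex{0,2} = 1
The P-positions (g = 0) in 0..13 are 0, 1, 2, 3, 9, 10, 11, 12.

0, 1, 2, 3, 9, 10, 11, 12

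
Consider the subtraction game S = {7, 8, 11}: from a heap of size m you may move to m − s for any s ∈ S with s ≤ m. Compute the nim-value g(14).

Build the Grundy sequence with g(k) = mex{g(k−s) : s ∈ {7, 8, 11}, s ≤ k}:
g(0) = mex{} = 0
g(1) = mex{} = 0
g(2) = mex{} = 0
g(3) = mex{} = 0
g(4) = mex{} = 0
g(5) = mex{} = 0
g(6) = mex{} = 0
g(7) = mex{0} = 1
g(8) = mex{0} = 1
g(9) = mex{0} = 1
g(10) = mex{0} = 1
g(11) = mex{0} = 1
g(12) = mex{0} = 1
g(13) = mex{0} = 1
g(14) = mex{0,1} = 2
So g(14) = 2.

2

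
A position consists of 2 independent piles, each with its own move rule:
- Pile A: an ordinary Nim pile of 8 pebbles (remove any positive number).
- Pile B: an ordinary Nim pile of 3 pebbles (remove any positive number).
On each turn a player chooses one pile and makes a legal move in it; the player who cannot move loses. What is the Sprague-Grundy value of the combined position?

11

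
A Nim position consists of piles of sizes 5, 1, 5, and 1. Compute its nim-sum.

0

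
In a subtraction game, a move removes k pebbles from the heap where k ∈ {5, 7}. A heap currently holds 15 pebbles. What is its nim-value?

Grundy values for subtraction set {5, 7}:
k:     0  1  2  3  4  5  6  7  8  9 10 11 12 13 14 15
g(k):  0  0  0  0  0  1  1  1  1  1  2  2  0  0  0  0
So g(15) = 0.

0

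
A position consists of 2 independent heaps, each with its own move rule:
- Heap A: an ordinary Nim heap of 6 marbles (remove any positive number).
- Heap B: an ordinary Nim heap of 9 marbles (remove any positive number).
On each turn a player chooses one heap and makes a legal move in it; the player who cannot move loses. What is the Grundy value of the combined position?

15

Heap A is a plain Nim heap of size 6, so its Grundy value is 6.
Heap B is a plain Nim heap of size 9, so its Grundy value is 9.
By the Sprague-Grundy theorem, the Grundy value of a sum of independent games is the XOR of the component values.
Combined value = 6 ⊕ 9 = 15.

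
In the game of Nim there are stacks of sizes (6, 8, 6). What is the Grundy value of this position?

8

In binary:
  0110  (6)
  1000  (8)
  0110  (6)
  ----
  1000  (8)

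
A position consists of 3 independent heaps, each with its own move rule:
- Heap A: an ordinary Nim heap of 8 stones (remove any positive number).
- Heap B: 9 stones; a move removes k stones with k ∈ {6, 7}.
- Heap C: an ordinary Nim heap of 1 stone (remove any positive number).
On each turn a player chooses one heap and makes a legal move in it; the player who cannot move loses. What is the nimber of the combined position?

8

Heap A is a plain Nim heap of size 8, so its Grundy value is 8.
For heap B, compute g(0), g(1), … with moves {6, 7}:
g(0) = mex{} = 0
g(1) = mex{} = 0
g(2) = mex{} = 0
g(3) = mex{} = 0
g(4) = mex{} = 0
g(5) = mex{} = 0
g(6) = mex{0} = 1
g(7) = mex{0} = 1
g(8) = mex{0} = 1
g(9) = mex{0} = 1
So g(9) = 1.
Heap C is a plain Nim heap of size 1, so its Grundy value is 1.
The value of a disjunctive sum is the nim-sum of the parts.
Combined value = 8 XOR 1 XOR 1 = 8.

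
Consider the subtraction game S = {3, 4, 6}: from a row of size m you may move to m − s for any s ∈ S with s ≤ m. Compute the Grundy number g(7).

2

Grundy values for subtraction set {3, 4, 6}:
g(0) = mex{} = 0
g(1) = mex{} = 0
g(2) = mex{} = 0
g(3) = mex{0} = 1
g(4) = mex{0} = 1
g(5) = mex{0} = 1
g(6) = mex{0,1} = 2
g(7) = mex{0,1} = 2
So g(7) = 2.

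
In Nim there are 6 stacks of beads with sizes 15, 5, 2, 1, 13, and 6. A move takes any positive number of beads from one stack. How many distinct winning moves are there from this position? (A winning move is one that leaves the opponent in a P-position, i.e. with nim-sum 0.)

3

Nim-sum: 15 XOR 5 XOR 2 XOR 1 XOR 13 XOR 6 = 2.
The overall nim-sum is X = 2. A stack of size p has a winning move iff p XOR X < p (reduce it to p XOR X).
  15: 15 XOR 2 = 13 < 15 — winning move (to 13).
  5: 5 XOR 2 = 7 ≥ 5 — no move.
  2: 2 XOR 2 = 0 < 2 — winning move (to 0).
  1: 1 XOR 2 = 3 ≥ 1 — no move.
  13: 13 XOR 2 = 15 ≥ 13 — no move.
  6: 6 XOR 2 = 4 < 6 — winning move (to 4).
That gives 3 winning moves.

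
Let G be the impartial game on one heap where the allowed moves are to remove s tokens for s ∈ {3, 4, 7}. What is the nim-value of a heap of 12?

Build the Grundy sequence with g(k) = mex{g(k−s) : s ∈ {3, 4, 7}, s ≤ k}:
g(0) = mex{} = 0
g(1) = mex{} = 0
g(2) = mex{} = 0
g(3) = mex{0} = 1
g(4) = mex{0} = 1
g(5) = mex{0} = 1
g(6) = mex{0,1} = 2
g(7) = mex{0,1} = 2
g(8) = mex{0,1} = 2
g(9) = mex{0,1,2} = 3
g(10) = mex{1,2} = 0
g(11) = mex{1,2} = 0
g(12) = mex{1,2,3} = 0
So g(12) = 0.

0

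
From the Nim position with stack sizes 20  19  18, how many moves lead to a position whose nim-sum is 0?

3

Nim-sum: 20 XOR 19 XOR 18 = 21.
The overall nim-sum is X = 21. A stack of size p has a winning move iff p XOR X < p (reduce it to p XOR X).
  20: 20 XOR 21 = 1 < 20 — winning move (to 1).
  19: 19 XOR 21 = 6 < 19 — winning move (to 6).
  18: 18 XOR 21 = 7 < 18 — winning move (to 7).
That gives 3 winning moves.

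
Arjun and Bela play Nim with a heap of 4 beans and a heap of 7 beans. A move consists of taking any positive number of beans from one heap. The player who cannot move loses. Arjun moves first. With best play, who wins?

Nim-sum: 4 ⊕ 7 = 3.
The nim-sum is 3 ≠ 0, so this is an N-position: the player to move can win; Arjun has a winning move.

Arjun wins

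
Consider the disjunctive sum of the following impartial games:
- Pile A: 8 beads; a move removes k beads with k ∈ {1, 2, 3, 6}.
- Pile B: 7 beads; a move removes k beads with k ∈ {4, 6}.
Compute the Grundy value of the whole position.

1

Build the Grundy sequence for pile A with g(k) = mex{g(k−s) : s ∈ {1, 2, 3, 6}, s ≤ k}:
k:     0  1  2  3  4  5  6  7  8
g(k):  0  1  2  3  0  1  2  3  0
So g(8) = 0.
Build the Grundy sequence for pile B with g(k) = mex{g(k−s) : s ∈ {4, 6}, s ≤ k}:
g(0) = mex{} = 0
g(1) = mex{} = 0
g(2) = mex{} = 0
g(3) = mex{} = 0
g(4) = mex{0} = 1
g(5) = mex{0} = 1
g(6) = mex{0} = 1
g(7) = mex{0} = 1
So g(7) = 1.
The value of a disjunctive sum is the nim-sum of the parts.
Combined value = 0 ⊕ 1 = 1.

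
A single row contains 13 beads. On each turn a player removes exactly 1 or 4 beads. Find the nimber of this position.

Compute g(0), g(1), … for moves {1, 4}:
g(0) = mex{} = 0
g(1) = mex{0} = 1
g(2) = mex{1} = 0
g(3) = mex{0} = 1
g(4) = mex{0,1} = 2
g(5) = mex{1,2} = 0
g(6) = mex{0} = 1
g(7) = mex{1} = 0
g(8) = mex{0,2} = 1
g(9) = mex{0,1} = 2
g(10) = mex{1,2} = 0
g(11) = mex{0} = 1
g(12) = mex{1} = 0
g(13) = mex{0,2} = 1
So g(13) = 1.

1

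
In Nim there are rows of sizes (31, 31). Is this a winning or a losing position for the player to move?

Compute the nim-sum pairwise:
31 ^ 31 = 0
The nim-sum is 0, so this is a P-position: the player to move is in a losing position under optimal play.

Losing position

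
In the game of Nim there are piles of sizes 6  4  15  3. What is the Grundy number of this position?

14

In binary:
  0110  (6)
  0100  (4)
  1111  (15)
  0011  (3)
  ----
  1110  (14)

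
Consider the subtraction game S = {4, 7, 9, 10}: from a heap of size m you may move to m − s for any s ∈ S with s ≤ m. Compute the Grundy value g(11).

2

Build the Grundy sequence with g(k) = mex{g(k−s) : s ∈ {4, 7, 9, 10}, s ≤ k}:
g(0) = mex{} = 0
g(1) = mex{} = 0
g(2) = mex{} = 0
g(3) = mex{} = 0
g(4) = mex{0} = 1
g(5) = mex{0} = 1
g(6) = mex{0} = 1
g(7) = mex{0} = 1
g(8) = mex{0,1} = 2
g(9) = mex{0,1} = 2
g(10) = mex{0,1} = 2
g(11) = mex{0,1} = 2
So g(11) = 2.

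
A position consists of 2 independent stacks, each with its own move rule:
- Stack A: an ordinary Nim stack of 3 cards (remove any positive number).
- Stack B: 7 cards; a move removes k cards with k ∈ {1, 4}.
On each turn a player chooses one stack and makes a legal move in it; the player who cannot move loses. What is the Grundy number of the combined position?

Stack A is a plain Nim stack of size 3, so its Grundy value is 3.
Grundy values for stack B (subtraction set {1, 4}):
k:     0  1  2  3  4  5  6  7
g(k):  0  1  0  1  2  0  1  0
So g(7) = 0.
By the Sprague-Grundy theorem, the Grundy value of a sum of independent games is the XOR of the component values.
Combined value = 3 XOR 0 = 3.

3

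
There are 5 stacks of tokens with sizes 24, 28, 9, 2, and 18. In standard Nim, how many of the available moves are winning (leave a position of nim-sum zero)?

3

Nim-sum: 24 ^ 28 ^ 9 ^ 2 ^ 18 = 29.
The overall nim-sum is X = 29. A stack of size p has a winning move iff p XOR X < p (reduce it to p XOR X).
  24: 24 XOR 29 = 5 < 24 — winning move (to 5).
  28: 28 XOR 29 = 1 < 28 — winning move (to 1).
  9: 9 XOR 29 = 20 ≥ 9 — no move.
  2: 2 XOR 29 = 31 ≥ 2 — no move.
  18: 18 XOR 29 = 15 < 18 — winning move (to 15).
That gives 3 winning moves.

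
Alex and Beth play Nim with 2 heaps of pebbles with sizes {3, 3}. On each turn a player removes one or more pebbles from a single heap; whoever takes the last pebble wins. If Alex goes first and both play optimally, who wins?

Beth wins

Nim-sum: 3 ⊕ 3 = 0.
The nim-sum is 0, so this is a P-position: the player to move is in a losing position under optimal play; Alex is about to move from it and so loses — Beth wins.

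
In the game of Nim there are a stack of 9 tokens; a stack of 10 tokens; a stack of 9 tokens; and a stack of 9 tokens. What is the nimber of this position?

3

In binary:
  1001  (9)
  1010  (10)
  1001  (9)
  1001  (9)
  ----
  0011  (3)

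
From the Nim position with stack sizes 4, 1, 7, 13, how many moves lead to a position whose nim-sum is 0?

Compute the nim-sum pairwise:
4 ⊕ 1 = 5
5 ⊕ 7 = 2
2 ⊕ 13 = 15
The overall nim-sum is X = 15. A stack of size p has a winning move iff p XOR X < p (reduce it to p XOR X).
  4: 4 XOR 15 = 11 ≥ 4 — no move.
  1: 1 XOR 15 = 14 ≥ 1 — no move.
  7: 7 XOR 15 = 8 ≥ 7 — no move.
  13: 13 XOR 15 = 2 < 13 — winning move (to 2).
That gives 1 winning move.

1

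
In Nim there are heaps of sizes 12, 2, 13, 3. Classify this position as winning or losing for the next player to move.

Compute the nim-sum pairwise:
12 XOR 2 = 14
14 XOR 13 = 3
3 XOR 3 = 0
The nim-sum is 0, so this is a P-position: the player to move is in a losing position under optimal play.

Losing position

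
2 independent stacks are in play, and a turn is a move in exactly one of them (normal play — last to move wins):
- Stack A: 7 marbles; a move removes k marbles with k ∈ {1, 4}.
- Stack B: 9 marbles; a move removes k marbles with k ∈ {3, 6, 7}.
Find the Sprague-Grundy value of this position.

Build the Grundy sequence for stack A with g(k) = mex{g(k−s) : s ∈ {1, 4}, s ≤ k}:
g(0) = mex{} = 0
g(1) = mex{0} = 1
g(2) = mex{1} = 0
g(3) = mex{0} = 1
g(4) = mex{0,1} = 2
g(5) = mex{1,2} = 0
g(6) = mex{0} = 1
g(7) = mex{1} = 0
So g(7) = 0.
For stack B, compute g(0), g(1), … with moves {3, 6, 7}:
g(0) = mex{} = 0
g(1) = mex{} = 0
g(2) = mex{} = 0
g(3) = mex{0} = 1
g(4) = mex{0} = 1
g(5) = mex{0} = 1
g(6) = mex{0,1} = 2
g(7) = mex{0,1} = 2
g(8) = mex{0,1} = 2
g(9) = mex{0,1,2} = 3
So g(9) = 3.
By the Sprague-Grundy theorem, the Grundy value of a sum of independent games is the XOR of the component values.
Combined value = 0 XOR 3 = 3.

3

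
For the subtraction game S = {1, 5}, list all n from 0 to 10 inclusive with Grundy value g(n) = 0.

0, 2, 4, 6, 8, 10

Compute g(0), g(1), … for moves {1, 5}:
k:     0  1  2  3  4  5  6  7  8  9 10
g(k):  0  1  0  1  0  1  0  1  0  1  0
The P-positions (g = 0) in 0..10 are 0, 2, 4, 6, 8, 10.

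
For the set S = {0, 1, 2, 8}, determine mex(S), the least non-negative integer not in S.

3

The values 0, 1, 2 are all present; 3 is the first non-negative integer missing from the set.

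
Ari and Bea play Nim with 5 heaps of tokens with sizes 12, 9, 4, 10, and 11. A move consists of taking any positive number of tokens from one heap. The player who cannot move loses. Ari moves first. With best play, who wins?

Bea wins

Nim-sum: 12 ^ 9 ^ 4 ^ 10 ^ 11 = 0.
The nim-sum is 0, so this is a P-position: the player to move is in a losing position under optimal play; Ari is about to move from it and so loses — Bea wins.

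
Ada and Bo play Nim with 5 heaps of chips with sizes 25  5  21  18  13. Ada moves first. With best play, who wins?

Bitwise XOR of the heap sizes:
  11001  (25)
  00101  (5)
  10101  (21)
  10010  (18)
  01101  (13)
  -----
  10110  (22)
The nim-sum is 22 ≠ 0, so this is an N-position: the player to move can win; Ada has a winning move.

Ada wins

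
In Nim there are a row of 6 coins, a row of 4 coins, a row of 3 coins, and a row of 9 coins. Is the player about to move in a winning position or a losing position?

Nim-sum: 6 XOR 4 XOR 3 XOR 9 = 8.
The nim-sum is 8 ≠ 0, so this is an N-position: the player to move can win.

Winning position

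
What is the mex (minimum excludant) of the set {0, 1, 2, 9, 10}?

3

The values 0, 1, 2 are all present; 3 is the first non-negative integer missing from the set.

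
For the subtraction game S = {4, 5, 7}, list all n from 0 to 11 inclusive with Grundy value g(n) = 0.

0, 1, 2, 3, 11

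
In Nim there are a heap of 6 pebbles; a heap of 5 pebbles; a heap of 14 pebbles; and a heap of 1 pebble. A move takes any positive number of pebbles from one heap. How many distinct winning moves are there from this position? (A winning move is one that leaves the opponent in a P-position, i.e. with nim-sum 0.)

1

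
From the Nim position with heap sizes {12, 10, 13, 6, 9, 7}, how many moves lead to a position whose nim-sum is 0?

3

Write each in binary and XOR column by column:
  1100  (12)
  1010  (10)
  1101  (13)
  0110  (6)
  1001  (9)
  0111  (7)
  ----
  0011  (3)
The overall nim-sum is X = 3. A heap of size p has a winning move iff p XOR X < p (reduce it to p XOR X).
  12: 12 XOR 3 = 15 ≥ 12 — no move.
  10: 10 XOR 3 = 9 < 10 — winning move (to 9).
  13: 13 XOR 3 = 14 ≥ 13 — no move.
  6: 6 XOR 3 = 5 < 6 — winning move (to 5).
  9: 9 XOR 3 = 10 ≥ 9 — no move.
  7: 7 XOR 3 = 4 < 7 — winning move (to 4).
That gives 3 winning moves.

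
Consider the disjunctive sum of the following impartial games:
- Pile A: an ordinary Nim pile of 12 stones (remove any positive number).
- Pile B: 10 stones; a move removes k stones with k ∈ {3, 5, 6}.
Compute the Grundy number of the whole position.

12

Pile A is a plain Nim pile of size 12, so its Grundy value is 12.
For pile B, compute g(0), g(1), … with moves {3, 5, 6}:
k:     0  1  2  3  4  5  6  7  8  9 10
g(k):  0  0  0  1  1  1  2  2  2  0  0
So g(10) = 0.
The value of a disjunctive sum is the nim-sum of the parts.
Combined value = 12 XOR 0 = 12.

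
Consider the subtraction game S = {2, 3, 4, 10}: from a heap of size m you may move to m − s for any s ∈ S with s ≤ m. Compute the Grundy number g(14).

1

Compute g(0), g(1), … for moves {2, 3, 4, 10}:
g(0) = mex{} = 0
g(1) = mex{} = 0
g(2) = mex{0} = 1
g(3) = mex{0} = 1
g(4) = mex{0,1} = 2
g(5) = mex{0,1} = 2
g(6) = mex{1,2} = 0
g(7) = mex{1,2} = 0
g(8) = mex{0,2} = 1
g(9) = mex{0,2} = 1
g(10) = mex{0,1} = 2
g(11) = mex{0,1} = 2
g(12) = mex{1,2} = 0
g(13) = mex{1,2} = 0
g(14) = mex{0,2} = 1
So g(14) = 1.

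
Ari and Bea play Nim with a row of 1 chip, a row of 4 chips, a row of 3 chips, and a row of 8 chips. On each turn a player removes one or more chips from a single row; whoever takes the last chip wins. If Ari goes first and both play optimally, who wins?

Ari wins

Nim-sum: 1 ^ 4 ^ 3 ^ 8 = 14.
The nim-sum is 14 ≠ 0, so this is an N-position: the player to move can win; Ari has a winning move.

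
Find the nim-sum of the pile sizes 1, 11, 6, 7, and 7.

Write each in binary and XOR column by column:
  0001  (1)
  1011  (11)
  0110  (6)
  0111  (7)
  0111  (7)
  ----
  1100  (12)

12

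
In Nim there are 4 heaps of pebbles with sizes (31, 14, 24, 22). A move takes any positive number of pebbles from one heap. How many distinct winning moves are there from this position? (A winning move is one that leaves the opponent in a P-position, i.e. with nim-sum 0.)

3

In binary:
  11111  (31)
  01110  (14)
  11000  (24)
  10110  (22)
  -----
  11111  (31)
The overall nim-sum is X = 31. A heap of size p has a winning move iff p XOR X < p (reduce it to p XOR X).
  31: 31 XOR 31 = 0 < 31 — winning move (to 0).
  14: 14 XOR 31 = 17 ≥ 14 — no move.
  24: 24 XOR 31 = 7 < 24 — winning move (to 7).
  22: 22 XOR 31 = 9 < 22 — winning move (to 9).
That gives 3 winning moves.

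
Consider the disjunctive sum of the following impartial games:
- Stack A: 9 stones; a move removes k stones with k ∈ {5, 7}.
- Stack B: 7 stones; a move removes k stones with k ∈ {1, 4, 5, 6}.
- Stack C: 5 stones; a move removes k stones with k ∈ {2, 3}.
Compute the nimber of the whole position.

Build the Grundy sequence for stack A with g(k) = mex{g(k−s) : s ∈ {5, 7}, s ≤ k}:
k:     0  1  2  3  4  5  6  7  8  9
g(k):  0  0  0  0  0  1  1  1  1  1
So g(9) = 1.
Build the Grundy sequence for stack B with g(k) = mex{g(k−s) : s ∈ {1, 4, 5, 6}, s ≤ k}:
k:     0  1  2  3  4  5  6  7
g(k):  0  1  0  1  2  3  2  3
So g(7) = 3.
Build the Grundy sequence for stack C with g(k) = mex{g(k−s) : s ∈ {2, 3}, s ≤ k}:
k:     0  1  2  3  4  5
g(k):  0  0  1  1  2  0
So g(5) = 0.
By the Sprague-Grundy theorem, the Grundy value of a sum of independent games is the XOR of the component values.
Combined value = 1 XOR 3 XOR 0 = 2.

2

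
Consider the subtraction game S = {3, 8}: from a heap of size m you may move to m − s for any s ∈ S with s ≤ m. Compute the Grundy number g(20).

Grundy values for subtraction set {3, 8}:
k:     0  1  2  3  4  5  6  7  8  9 10 11 12 13 14 15 16 17 18 19 20
g(k):  0  0  0  1  1  1  0  0  2  1  1  0  0  0  1  1  1  0  0  2  1
So g(20) = 1.

1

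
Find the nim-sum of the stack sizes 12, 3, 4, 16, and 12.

23

Nim-sum: 12 ⊕ 3 ⊕ 4 ⊕ 16 ⊕ 12 = 23.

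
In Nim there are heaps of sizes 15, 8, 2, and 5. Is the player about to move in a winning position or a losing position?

Nim-sum: 15 ⊕ 8 ⊕ 2 ⊕ 5 = 0.
The nim-sum is 0, so this is a P-position: the player to move is in a losing position under optimal play.

Losing position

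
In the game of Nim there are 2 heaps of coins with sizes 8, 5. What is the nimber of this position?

13

Bitwise XOR of the heap sizes:
  1000  (8)
  0101  (5)
  ----
  1101  (13)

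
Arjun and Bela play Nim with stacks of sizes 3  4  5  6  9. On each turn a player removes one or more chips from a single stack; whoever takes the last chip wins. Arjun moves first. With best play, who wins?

Nim-sum: 3 ^ 4 ^ 5 ^ 6 ^ 9 = 13.
The nim-sum is 13 ≠ 0, so this is an N-position: the player to move can win; Arjun has a winning move.

Arjun wins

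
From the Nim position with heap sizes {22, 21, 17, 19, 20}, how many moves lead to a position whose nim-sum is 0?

In binary:
  10110  (22)
  10101  (21)
  10001  (17)
  10011  (19)
  10100  (20)
  -----
  10101  (21)
The overall nim-sum is X = 21. A heap of size p has a winning move iff p XOR X < p (reduce it to p XOR X).
  22: 22 XOR 21 = 3 < 22 — winning move (to 3).
  21: 21 XOR 21 = 0 < 21 — winning move (to 0).
  17: 17 XOR 21 = 4 < 17 — winning move (to 4).
  19: 19 XOR 21 = 6 < 19 — winning move (to 6).
  20: 20 XOR 21 = 1 < 20 — winning move (to 1).
That gives 5 winning moves.

5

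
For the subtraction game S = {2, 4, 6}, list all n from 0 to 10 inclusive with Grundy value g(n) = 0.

0, 1, 8, 9

Build the Grundy sequence with g(k) = mex{g(k−s) : s ∈ {2, 4, 6}, s ≤ k}:
k:     0  1  2  3  4  5  6  7  8  9 10
g(k):  0  0  1  1  2  2  3  3  0  0  1
The P-positions (g = 0) in 0..10 are 0, 1, 8, 9.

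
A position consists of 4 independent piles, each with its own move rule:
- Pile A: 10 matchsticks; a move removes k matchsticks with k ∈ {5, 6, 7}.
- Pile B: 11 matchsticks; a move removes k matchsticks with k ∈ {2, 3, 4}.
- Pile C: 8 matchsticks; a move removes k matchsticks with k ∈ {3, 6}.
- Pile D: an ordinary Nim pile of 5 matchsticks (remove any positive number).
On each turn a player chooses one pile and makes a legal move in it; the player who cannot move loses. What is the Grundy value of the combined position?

7

Build the Grundy sequence for pile A with g(k) = mex{g(k−s) : s ∈ {5, 6, 7}, s ≤ k}:
k:     0  1  2  3  4  5  6  7  8  9 10
g(k):  0  0  0  0  0  1  1  1  1  1  2
So g(10) = 2.
Build the Grundy sequence for pile B with g(k) = mex{g(k−s) : s ∈ {2, 3, 4}, s ≤ k}:
g(0) = mex{} = 0
g(1) = mex{} = 0
g(2) = mex{0} = 1
g(3) = mex{0} = 1
g(4) = mex{0,1} = 2
g(5) = mex{0,1} = 2
g(6) = mex{1,2} = 0
g(7) = mex{1,2} = 0
g(8) = mex{0,2} = 1
g(9) = mex{0,2} = 1
g(10) = mex{0,1} = 2
g(11) = mex{0,1} = 2
So g(11) = 2.
Grundy values for pile C (subtraction set {3, 6}):
g(0) = mex{} = 0
g(1) = mex{} = 0
g(2) = mex{} = 0
g(3) = mex{0} = 1
g(4) = mex{0} = 1
g(5) = mex{0} = 1
g(6) = mex{0,1} = 2
g(7) = mex{0,1} = 2
g(8) = mex{0,1} = 2
So g(8) = 2.
Pile D is a plain Nim pile of size 5, so its Grundy value is 5.
By the Sprague-Grundy theorem, the Grundy value of a sum of independent games is the XOR of the component values.
Combined value = 2 ⊕ 2 ⊕ 2 ⊕ 5 = 7.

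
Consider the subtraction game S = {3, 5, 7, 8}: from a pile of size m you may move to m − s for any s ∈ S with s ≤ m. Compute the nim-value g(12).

0

Compute g(0), g(1), … for moves {3, 5, 7, 8}:
g(0) = mex{} = 0
g(1) = mex{} = 0
g(2) = mex{} = 0
g(3) = mex{0} = 1
g(4) = mex{0} = 1
g(5) = mex{0} = 1
g(6) = mex{0,1} = 2
g(7) = mex{0,1} = 2
g(8) = mex{0,1} = 2
g(9) = mex{0,1,2} = 3
g(10) = mex{0,1,2} = 3
g(11) = mex{1,2} = 0
g(12) = mex{1,2,3} = 0
So g(12) = 0.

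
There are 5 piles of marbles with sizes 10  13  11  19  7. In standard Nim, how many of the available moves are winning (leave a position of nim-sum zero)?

Nim-sum: 10 XOR 13 XOR 11 XOR 19 XOR 7 = 24.
The overall nim-sum is X = 24. A pile of size p has a winning move iff p XOR X < p (reduce it to p XOR X).
  10: 10 XOR 24 = 18 ≥ 10 — no move.
  13: 13 XOR 24 = 21 ≥ 13 — no move.
  11: 11 XOR 24 = 19 ≥ 11 — no move.
  19: 19 XOR 24 = 11 < 19 — winning move (to 11).
  7: 7 XOR 24 = 31 ≥ 7 — no move.
That gives 1 winning move.

1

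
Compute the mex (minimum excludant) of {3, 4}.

0 is not in the set, so the mex is 0.

0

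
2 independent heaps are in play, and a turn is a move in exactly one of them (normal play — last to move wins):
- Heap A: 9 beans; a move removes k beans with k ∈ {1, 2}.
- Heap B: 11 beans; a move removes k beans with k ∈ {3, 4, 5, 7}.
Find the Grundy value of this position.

Grundy values for heap A (subtraction set {1, 2}):
k:     0  1  2  3  4  5  6  7  8  9
g(k):  0  1  2  0  1  2  0  1  2  0
So g(9) = 0.
Grundy values for heap B (subtraction set {3, 4, 5, 7}):
g(0) = mex{} = 0
g(1) = mex{} = 0
g(2) = mex{} = 0
g(3) = mex{0} = 1
g(4) = mex{0} = 1
g(5) = mex{0} = 1
g(6) = mex{0,1} = 2
g(7) = mex{0,1} = 2
g(8) = mex{0,1} = 2
g(9) = mex{0,1,2} = 3
g(10) = mex{1,2} = 0
g(11) = mex{1,2} = 0
So g(11) = 0.
The value of a disjunctive sum is the nim-sum of the parts.
Combined value = 0 ⊕ 0 = 0.

0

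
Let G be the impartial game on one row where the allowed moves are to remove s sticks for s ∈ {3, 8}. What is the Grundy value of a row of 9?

1

Compute g(0), g(1), … for moves {3, 8}:
k:     0  1  2  3  4  5  6  7  8  9
g(k):  0  0  0  1  1  1  0  0  2  1
So g(9) = 1.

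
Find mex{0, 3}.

1

0 is in the set but 1 is not, so the mex is 1.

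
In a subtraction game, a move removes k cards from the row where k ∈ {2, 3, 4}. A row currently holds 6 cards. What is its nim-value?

0

Build the Grundy sequence with g(k) = mex{g(k−s) : s ∈ {2, 3, 4}, s ≤ k}:
k:     0  1  2  3  4  5  6
g(k):  0  0  1  1  2  2  0
So g(6) = 0.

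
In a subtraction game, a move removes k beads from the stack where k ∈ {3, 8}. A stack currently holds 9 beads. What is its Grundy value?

Grundy values for subtraction set {3, 8}:
g(0) = mex{} = 0
g(1) = mex{} = 0
g(2) = mex{} = 0
g(3) = mex{0} = 1
g(4) = mex{0} = 1
g(5) = mex{0} = 1
g(6) = mex{1} = 0
g(7) = mex{1} = 0
g(8) = mex{0,1} = 2
g(9) = mex{0} = 1
So g(9) = 1.

1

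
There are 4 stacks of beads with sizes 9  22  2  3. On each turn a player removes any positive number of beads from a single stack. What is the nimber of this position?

30

Write each in binary and XOR column by column:
  01001  (9)
  10110  (22)
  00010  (2)
  00011  (3)
  -----
  11110  (30)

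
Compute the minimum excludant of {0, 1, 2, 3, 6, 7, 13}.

The values 0, 1, 2, 3 are all present; 4 is the first non-negative integer missing from the set.

4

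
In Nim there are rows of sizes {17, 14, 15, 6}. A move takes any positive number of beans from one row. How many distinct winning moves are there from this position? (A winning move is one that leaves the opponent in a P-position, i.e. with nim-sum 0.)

1

Nim-sum: 17 ⊕ 14 ⊕ 15 ⊕ 6 = 22.
The overall nim-sum is X = 22. A row of size p has a winning move iff p XOR X < p (reduce it to p XOR X).
  17: 17 XOR 22 = 7 < 17 — winning move (to 7).
  14: 14 XOR 22 = 24 ≥ 14 — no move.
  15: 15 XOR 22 = 25 ≥ 15 — no move.
  6: 6 XOR 22 = 16 ≥ 6 — no move.
That gives 1 winning move.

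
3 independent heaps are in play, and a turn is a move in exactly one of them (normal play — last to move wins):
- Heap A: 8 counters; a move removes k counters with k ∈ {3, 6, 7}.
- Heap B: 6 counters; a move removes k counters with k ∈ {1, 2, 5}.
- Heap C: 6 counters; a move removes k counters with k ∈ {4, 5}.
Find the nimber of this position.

3

For heap A, compute g(0), g(1), … with moves {3, 6, 7}:
k:     0  1  2  3  4  5  6  7  8
g(k):  0  0  0  1  1  1  2  2  2
So g(8) = 2.
Grundy values for heap B (subtraction set {1, 2, 5}):
k:     0  1  2  3  4  5  6
g(k):  0  1  2  0  1  2  0
So g(6) = 0.
For heap C, compute g(0), g(1), … with moves {4, 5}:
k:     0  1  2  3  4  5  6
g(k):  0  0  0  0  1  1  1
So g(6) = 1.
By the Sprague-Grundy theorem, the Grundy value of a sum of independent games is the XOR of the component values.
Combined value = 2 ⊕ 0 ⊕ 1 = 3.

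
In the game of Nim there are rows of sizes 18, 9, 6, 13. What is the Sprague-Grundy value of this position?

16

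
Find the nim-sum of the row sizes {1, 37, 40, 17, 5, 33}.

Nim-sum: 1 ⊕ 37 ⊕ 40 ⊕ 17 ⊕ 5 ⊕ 33 = 57.

57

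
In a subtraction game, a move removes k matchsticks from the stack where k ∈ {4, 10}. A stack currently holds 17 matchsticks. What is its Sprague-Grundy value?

Compute g(0), g(1), … for moves {4, 10}:
k:     0  1  2  3  4  5  6  7  8  9 10 11 12 13 14 15 16 17
g(k):  0  0  0  0  1  1  1  1  0  0  2  2  1  1  0  0  0  0
So g(17) = 0.

0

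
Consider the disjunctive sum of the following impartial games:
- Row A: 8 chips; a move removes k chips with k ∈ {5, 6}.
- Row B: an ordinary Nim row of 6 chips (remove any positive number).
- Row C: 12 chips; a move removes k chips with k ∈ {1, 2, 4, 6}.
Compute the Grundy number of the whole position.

6

Grundy values for row A (subtraction set {5, 6}):
k:     0  1  2  3  4  5  6  7  8
g(k):  0  0  0  0  0  1  1  1  1
So g(8) = 1.
Row B is a plain Nim row of size 6, so its Grundy value is 6.
For row C, compute g(0), g(1), … with moves {1, 2, 4, 6}:
k:     0  1  2  3  4  5  6  7  8  9 10 11 12
g(k):  0  1  2  0  1  2  3  4  0  1  2  0  1
So g(12) = 1.
By the Sprague-Grundy theorem, the Grundy value of a sum of independent games is the XOR of the component values.
Combined value = 1 XOR 6 XOR 1 = 6.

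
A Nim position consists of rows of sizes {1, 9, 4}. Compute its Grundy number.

12

Nim-sum: 1 ⊕ 9 ⊕ 4 = 12.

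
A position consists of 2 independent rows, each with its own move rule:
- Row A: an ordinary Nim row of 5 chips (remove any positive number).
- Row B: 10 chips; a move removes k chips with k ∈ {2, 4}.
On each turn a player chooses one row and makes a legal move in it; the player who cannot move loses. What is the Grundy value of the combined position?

7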